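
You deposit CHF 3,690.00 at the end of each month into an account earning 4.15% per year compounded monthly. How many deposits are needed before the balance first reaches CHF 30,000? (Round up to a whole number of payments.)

9 payments

Periodic rate r = 0.0415/12 per month; n is counted in months.
Ordinary annuity FV: 30,000 = 3,690 × [((1+r)^n − 1)/r].
(1+r)^n = 1 + 30,000 × r / 3,690, so n = ln(1 + 30,000·r/3,690) / ln(1+r) = 8.03.
Round up to a whole number of payments: n = 9.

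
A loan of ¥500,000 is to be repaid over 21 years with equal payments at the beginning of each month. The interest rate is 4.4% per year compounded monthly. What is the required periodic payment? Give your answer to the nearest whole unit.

Level annuity due; solve PV = PMT × [(1 − (1+r)^−n)/r] × (1+r) for PMT.
Periodic rate r = 0.044/12 per month; n is counted in months.
With n = 252: PMT = 500,000 / ([(1 − (1+r)^−n)/r] × (1+r)) = ¥3,032

¥3,032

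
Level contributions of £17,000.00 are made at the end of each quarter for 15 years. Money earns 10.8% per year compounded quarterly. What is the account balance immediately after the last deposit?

This is an ordinary annuity: 60 deposits of £17,000.00 at the end of each quarter.
Periodic rate r = 0.108/4 per quarter; n is counted in quarters.
FV = PMT × [((1+r)^n − 1)/r] = 17,000 × [(1+r)^60 − 1] / r = £2,484,321.36

£2,484,321.36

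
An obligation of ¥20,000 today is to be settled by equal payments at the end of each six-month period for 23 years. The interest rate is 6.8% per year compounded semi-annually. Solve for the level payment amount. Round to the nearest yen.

¥866

Level ordinary annuity; solve PV = PMT × [(1 − (1+r)^−n)/r] for PMT.
Periodic rate r = 0.068/2 per half-year; n is counted in half-years.
With n = 46: PMT = 20,000 / ([(1 − (1+r)^−n)/r]) = ¥866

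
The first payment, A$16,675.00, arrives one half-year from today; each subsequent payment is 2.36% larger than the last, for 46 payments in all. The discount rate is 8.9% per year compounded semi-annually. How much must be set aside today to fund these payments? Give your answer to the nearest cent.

Periodic rate r = 0.089/2 per half-year; n is counted in half-years.
Growing ordinary annuity: PV = PMT₁ × [1 − ((1+g)/(1+r))^n] / (r − g) = 16,675 × [1 − ((1+0.0236)/(1+r))^46] / (r − 0.0236) = A$482,982.27.

A$482,982.27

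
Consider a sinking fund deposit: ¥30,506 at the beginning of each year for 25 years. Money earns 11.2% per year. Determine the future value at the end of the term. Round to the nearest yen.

¥4,001,312

This is an annuity due: 25 deposits of ¥30,506 at the beginning of each year.
Periodic rate r = 0.112 per year.
FV = PMT × [((1+r)^n − 1)/r] × (1+r) = 30,506 × [(1+r)^25 − 1] / r × (1+r) = ¥4,001,312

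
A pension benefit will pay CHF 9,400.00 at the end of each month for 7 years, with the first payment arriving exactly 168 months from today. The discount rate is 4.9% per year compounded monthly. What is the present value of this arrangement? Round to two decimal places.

Ordinary annuity of 84 payments, first payment at period 168.
Periodic rate r = 0.049/12 per month; n is counted in months.
The ordinary-annuity PV formula values the stream one period before the first payment (period 167); discount that back 167 periods:
PV₀ = 9,400 × [1 − (1+r)^−84] / r × (1+r)^−167 = CHF 337,878.59

CHF 337,878.59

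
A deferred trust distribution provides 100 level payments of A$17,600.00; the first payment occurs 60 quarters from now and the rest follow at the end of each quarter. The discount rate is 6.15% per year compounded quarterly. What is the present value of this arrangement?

A$364,124.42

Ordinary annuity of 100 payments, first payment at period 60.
Periodic rate r = 0.0615/4 per quarter; n is counted in quarters.
The ordinary-annuity PV formula values the stream one period before the first payment (period 59); discount that back 59 periods:
PV₀ = 17,600 × [1 − (1+r)^−100] / r × (1+r)^−59 = A$364,124.42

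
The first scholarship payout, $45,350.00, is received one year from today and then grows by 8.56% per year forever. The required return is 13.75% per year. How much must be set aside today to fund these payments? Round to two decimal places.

Periodic rate r = 0.1375 per year.
Growing perpetuity (Gordon): PV = PMT₁ / (r − g) = 45,350 / (r − 0.0856) = $873,795.76.

$873,795.76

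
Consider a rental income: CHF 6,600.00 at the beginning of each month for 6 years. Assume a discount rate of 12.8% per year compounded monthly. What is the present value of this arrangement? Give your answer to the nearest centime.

This is an annuity due: 72 payments of CHF 6,600.00 at the beginning of each month.
Periodic rate r = 0.128/12 per month; n is counted in months.
PV = PMT × [(1 − (1+r)^−n)/r] × (1+r) = 6,600 × [1 − (1+r)^−72] / r × (1+r) = CHF 334,042.74

CHF 334,042.74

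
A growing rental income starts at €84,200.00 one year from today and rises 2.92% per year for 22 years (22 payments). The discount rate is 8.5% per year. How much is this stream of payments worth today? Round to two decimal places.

Periodic rate r = 0.085 per year.
Growing ordinary annuity: PV = PMT₁ × [1 − ((1+g)/(1+r))^n] / (r − g) = 84,200 × [1 − ((1+0.0292)/(1+r))^22] / (r − 0.0292) = €1,036,659.69.

€1,036,659.69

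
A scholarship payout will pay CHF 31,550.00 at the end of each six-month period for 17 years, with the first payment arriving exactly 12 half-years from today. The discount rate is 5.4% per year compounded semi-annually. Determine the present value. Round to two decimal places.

CHF 519,344.31

Ordinary annuity of 34 payments, first payment at period 12.
Periodic rate r = 0.054/2 per half-year; n is counted in half-years.
The ordinary-annuity PV formula values the stream one period before the first payment (period 11); discount that back 11 periods:
PV₀ = 31,550 × [1 − (1+r)^−34] / r × (1+r)^−11 = CHF 519,344.31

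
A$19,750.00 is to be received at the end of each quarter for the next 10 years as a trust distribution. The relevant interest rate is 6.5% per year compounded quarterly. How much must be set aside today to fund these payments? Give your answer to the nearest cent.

A$577,574.52

This is an ordinary annuity: 40 payments of A$19,750.00 at the end of each quarter.
Periodic rate r = 0.065/4 per quarter; n is counted in quarters.
PV = PMT × [(1 − (1+r)^−n)/r] = 19,750 × [1 − (1+r)^−40] / r = A$577,574.52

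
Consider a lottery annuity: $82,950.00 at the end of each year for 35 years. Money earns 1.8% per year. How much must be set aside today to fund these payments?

$2,140,182.74

This is an ordinary annuity: 35 payments of $82,950.00 at the end of each year.
Periodic rate r = 0.018 per year.
PV = PMT × [(1 − (1+r)^−n)/r] = 82,950 × [1 − (1+r)^−35] / r = $2,140,182.74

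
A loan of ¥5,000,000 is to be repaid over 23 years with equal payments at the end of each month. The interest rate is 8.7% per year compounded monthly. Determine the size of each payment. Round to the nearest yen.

¥41,965

Level ordinary annuity; solve PV = PMT × [(1 − (1+r)^−n)/r] for PMT.
Periodic rate r = 0.087/12 per month; n is counted in months.
With n = 276: PMT = 5,000,000 / ([(1 − (1+r)^−n)/r]) = ¥41,965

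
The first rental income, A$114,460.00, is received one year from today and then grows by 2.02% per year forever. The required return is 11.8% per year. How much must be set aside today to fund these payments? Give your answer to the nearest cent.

Periodic rate r = 0.118 per year.
Growing perpetuity (Gordon): PV = PMT₁ / (r − g) = 114,460 / (r − 0.0202) = A$1,170,347.65.

A$1,170,347.65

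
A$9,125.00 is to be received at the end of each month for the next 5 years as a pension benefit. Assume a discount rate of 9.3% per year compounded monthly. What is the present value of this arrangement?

This is an ordinary annuity: 60 payments of A$9,125.00 at the end of each month.
Periodic rate r = 0.093/12 per month; n is counted in months.
PV = PMT × [(1 − (1+r)^−n)/r] = 9,125 × [1 − (1+r)^−60] / r = A$436,513.95

A$436,513.95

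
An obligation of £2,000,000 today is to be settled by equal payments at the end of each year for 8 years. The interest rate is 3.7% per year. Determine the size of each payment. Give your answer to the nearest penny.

Level ordinary annuity; solve PV = PMT × [(1 − (1+r)^−n)/r] for PMT.
Periodic rate r = 0.037 per year.
With n = 8: PMT = 2,000,000 / ([(1 − (1+r)^−n)/r]) = £293,386.85

£293,386.85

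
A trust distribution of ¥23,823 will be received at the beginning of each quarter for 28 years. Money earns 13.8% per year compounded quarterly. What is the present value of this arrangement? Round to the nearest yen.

This is an annuity due: 112 payments of ¥23,823 at the beginning of each quarter.
Periodic rate r = 0.138/4 per quarter; n is counted in quarters.
PV = PMT × [(1 − (1+r)^−n)/r] × (1+r) = 23,823 × [1 − (1+r)^−112] / r × (1+r) = ¥698,346

¥698,346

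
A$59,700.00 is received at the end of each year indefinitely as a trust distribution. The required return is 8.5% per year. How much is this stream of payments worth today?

Periodic rate r = 0.085 per year.
Level perpetuity: PV = PMT / r = 59,700 / (0.085) = A$702,352.94.

A$702,352.94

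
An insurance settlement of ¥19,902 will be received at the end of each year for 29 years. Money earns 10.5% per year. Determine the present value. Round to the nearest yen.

This is an ordinary annuity: 29 payments of ¥19,902 at the end of each year.
Periodic rate r = 0.105 per year.
PV = PMT × [(1 − (1+r)^−n)/r] = 19,902 × [1 − (1+r)^−29] / r = ¥179,067

¥179,067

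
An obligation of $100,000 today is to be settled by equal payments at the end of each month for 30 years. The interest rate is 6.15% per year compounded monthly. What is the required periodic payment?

$609.23

Level ordinary annuity; solve PV = PMT × [(1 − (1+r)^−n)/r] for PMT.
Periodic rate r = 0.0615/12 per month; n is counted in months.
With n = 360: PMT = 100,000 / ([(1 − (1+r)^−n)/r]) = $609.23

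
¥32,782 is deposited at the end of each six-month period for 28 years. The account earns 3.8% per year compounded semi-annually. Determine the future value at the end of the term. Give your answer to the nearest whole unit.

This is an ordinary annuity: 56 deposits of ¥32,782 at the end of each six-month period.
Periodic rate r = 0.038/2 per half-year; n is counted in half-years.
FV = PMT × [((1+r)^n − 1)/r] = 32,782 × [(1+r)^56 − 1] / r = ¥3,224,984

¥3,224,984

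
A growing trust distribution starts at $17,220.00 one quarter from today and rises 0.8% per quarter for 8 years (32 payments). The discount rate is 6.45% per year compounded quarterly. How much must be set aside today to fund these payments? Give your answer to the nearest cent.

$480,160.12

Periodic rate r = 0.0645/4 per quarter; n is counted in quarters.
Growing ordinary annuity: PV = PMT₁ × [1 − ((1+g)/(1+r))^n] / (r − g) = 17,220 × [1 − ((1+0.008)/(1+r))^32] / (r − 0.008) = $480,160.12.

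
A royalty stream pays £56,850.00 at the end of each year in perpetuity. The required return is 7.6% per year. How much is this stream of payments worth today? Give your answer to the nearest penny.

£748,026.32

Periodic rate r = 0.076 per year.
Level perpetuity: PV = PMT / r = 56,850 / (0.076) = £748,026.32.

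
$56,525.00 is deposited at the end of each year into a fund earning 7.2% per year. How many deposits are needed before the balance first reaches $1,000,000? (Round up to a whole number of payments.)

Periodic rate r = 0.072 per year.
Ordinary annuity FV: 1,000,000 = 56,525 × [((1+r)^n − 1)/r].
(1+r)^n = 1 + 1,000,000 × r / 56,525, so n = ln(1 + 1,000,000·r/56,525) / ln(1+r) = 11.81.
Round up to a whole number of payments: n = 12.

12 payments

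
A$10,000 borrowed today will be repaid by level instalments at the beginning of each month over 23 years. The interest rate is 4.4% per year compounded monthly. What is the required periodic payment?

Level annuity due; solve PV = PMT × [(1 − (1+r)^−n)/r] × (1+r) for PMT.
Periodic rate r = 0.044/12 per month; n is counted in months.
With n = 276: PMT = 10,000 / ([(1 − (1+r)^−n)/r] × (1+r)) = A$57.46

A$57.46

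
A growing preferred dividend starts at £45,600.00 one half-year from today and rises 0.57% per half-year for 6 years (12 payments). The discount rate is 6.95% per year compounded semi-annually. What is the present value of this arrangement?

Periodic rate r = 0.0695/2 per half-year; n is counted in half-years.
Growing ordinary annuity: PV = PMT₁ × [1 − ((1+g)/(1+r))^n] / (r − g) = 45,600 × [1 − ((1+0.0057)/(1+r))^12] / (r − 0.0057) = £454,347.86.

£454,347.86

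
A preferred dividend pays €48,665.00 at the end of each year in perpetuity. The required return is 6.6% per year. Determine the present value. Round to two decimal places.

€737,348.48

Periodic rate r = 0.066 per year.
Level perpetuity: PV = PMT / r = 48,665 / (0.066) = €737,348.48.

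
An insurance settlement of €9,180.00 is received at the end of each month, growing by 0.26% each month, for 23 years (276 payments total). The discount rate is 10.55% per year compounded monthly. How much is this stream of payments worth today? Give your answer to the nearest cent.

Periodic rate r = 0.1055/12 per month; n is counted in months.
Growing ordinary annuity: PV = PMT₁ × [1 − ((1+g)/(1+r))^n] / (r − g) = 9,180 × [1 − ((1+0.0026)/(1+r))^276] / (r − 0.0026) = €1,211,574.95.

€1,211,574.95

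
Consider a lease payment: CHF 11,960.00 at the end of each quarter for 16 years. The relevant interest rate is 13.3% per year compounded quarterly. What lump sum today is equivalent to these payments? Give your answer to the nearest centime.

CHF 315,359.52

This is an ordinary annuity: 64 payments of CHF 11,960.00 at the end of each quarter.
Periodic rate r = 0.133/4 per quarter; n is counted in quarters.
PV = PMT × [(1 − (1+r)^−n)/r] = 11,960 × [1 − (1+r)^−64] / r = CHF 315,359.52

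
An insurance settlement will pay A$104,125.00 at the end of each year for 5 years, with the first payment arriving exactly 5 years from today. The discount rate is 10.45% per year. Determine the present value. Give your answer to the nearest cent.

A$262,208.15

Ordinary annuity of 5 payments, first payment at period 5.
Periodic rate r = 0.1045 per year.
The ordinary-annuity PV formula values the stream one period before the first payment (period 4); discount that back 4 periods:
PV₀ = 104,125 × [1 − (1+r)^−5] / r × (1+r)^−4 = A$262,208.15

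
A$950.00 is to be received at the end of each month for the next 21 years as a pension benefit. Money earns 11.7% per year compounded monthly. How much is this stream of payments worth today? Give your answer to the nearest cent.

A$88,986.50

This is an ordinary annuity: 252 payments of A$950.00 at the end of each month.
Periodic rate r = 0.117/12 per month; n is counted in months.
PV = PMT × [(1 − (1+r)^−n)/r] = 950 × [1 − (1+r)^−252] / r = A$88,986.50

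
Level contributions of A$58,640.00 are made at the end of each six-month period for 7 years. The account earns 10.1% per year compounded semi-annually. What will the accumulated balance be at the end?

A$1,153,259.62

This is an ordinary annuity: 14 deposits of A$58,640.00 at the end of each six-month period.
Periodic rate r = 0.101/2 per half-year; n is counted in half-years.
FV = PMT × [((1+r)^n − 1)/r] = 58,640 × [(1+r)^14 − 1] / r = A$1,153,259.62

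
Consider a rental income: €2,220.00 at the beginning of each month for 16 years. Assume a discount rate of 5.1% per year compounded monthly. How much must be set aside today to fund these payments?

€292,206.97

This is an annuity due: 192 payments of €2,220.00 at the beginning of each month.
Periodic rate r = 0.051/12 per month; n is counted in months.
PV = PMT × [(1 − (1+r)^−n)/r] × (1+r) = 2,220 × [1 − (1+r)^−192] / r × (1+r) = €292,206.97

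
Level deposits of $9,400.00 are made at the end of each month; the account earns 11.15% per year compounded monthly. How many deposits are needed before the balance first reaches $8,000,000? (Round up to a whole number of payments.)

237 payments

Periodic rate r = 0.1115/12 per month; n is counted in months.
Ordinary annuity FV: 8,000,000 = 9,400 × [((1+r)^n − 1)/r].
(1+r)^n = 1 + 8,000,000 × r / 9,400, so n = ln(1 + 8,000,000·r/9,400) / ln(1+r) = 236.46.
Round up to a whole number of payments: n = 237.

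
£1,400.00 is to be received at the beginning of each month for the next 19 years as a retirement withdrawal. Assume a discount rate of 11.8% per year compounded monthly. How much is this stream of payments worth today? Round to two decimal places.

£128,329.41

This is an annuity due: 228 payments of £1,400.00 at the beginning of each month.
Periodic rate r = 0.118/12 per month; n is counted in months.
PV = PMT × [(1 − (1+r)^−n)/r] × (1+r) = 1,400 × [1 − (1+r)^−228] / r × (1+r) = £128,329.41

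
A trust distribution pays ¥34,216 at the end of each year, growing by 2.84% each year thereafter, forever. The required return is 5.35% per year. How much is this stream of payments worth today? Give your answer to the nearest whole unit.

Periodic rate r = 0.0535 per year.
Growing perpetuity (Gordon): PV = PMT₁ / (r − g) = 34,216 / (r − 0.0284) = ¥1,363,187.

¥1,363,187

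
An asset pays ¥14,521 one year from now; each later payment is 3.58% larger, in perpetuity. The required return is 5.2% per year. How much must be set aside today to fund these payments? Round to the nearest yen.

¥896,358

Periodic rate r = 0.052 per year.
Growing perpetuity (Gordon): PV = PMT₁ / (r − g) = 14,521 / (r − 0.0358) = ¥896,358.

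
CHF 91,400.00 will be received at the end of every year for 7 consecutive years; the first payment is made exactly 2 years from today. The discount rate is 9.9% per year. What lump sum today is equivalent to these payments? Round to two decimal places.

Ordinary annuity of 7 payments, first payment at period 2.
Periodic rate r = 0.099 per year.
The ordinary-annuity PV formula values the stream one period before the first payment (period 1); discount that back 1 periods:
PV₀ = 91,400 × [1 − (1+r)^−7] / r × (1+r)^−1 = CHF 406,225.94

CHF 406,225.94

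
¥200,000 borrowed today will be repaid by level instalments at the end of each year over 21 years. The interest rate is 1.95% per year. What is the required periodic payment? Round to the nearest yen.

¥11,698

Level ordinary annuity; solve PV = PMT × [(1 − (1+r)^−n)/r] for PMT.
Periodic rate r = 0.0195 per year.
With n = 21: PMT = 200,000 / ([(1 − (1+r)^−n)/r]) = ¥11,698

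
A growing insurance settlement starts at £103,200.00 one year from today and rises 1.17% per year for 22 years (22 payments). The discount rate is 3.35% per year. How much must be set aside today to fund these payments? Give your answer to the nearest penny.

Periodic rate r = 0.0335 per year.
Growing ordinary annuity: PV = PMT₁ × [1 − ((1+g)/(1+r))^n] / (r − g) = 103,200 × [1 − ((1+0.0117)/(1+r))^22] / (r − 0.0117) = £1,772,312.76.

£1,772,312.76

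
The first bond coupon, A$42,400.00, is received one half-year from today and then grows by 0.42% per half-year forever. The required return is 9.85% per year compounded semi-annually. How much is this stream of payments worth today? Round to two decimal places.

Periodic rate r = 0.0985/2 per half-year.
Growing perpetuity (Gordon): PV = PMT₁ / (r − g) = 42,400 / (r − 0.0042) = A$941,176.47.

A$941,176.47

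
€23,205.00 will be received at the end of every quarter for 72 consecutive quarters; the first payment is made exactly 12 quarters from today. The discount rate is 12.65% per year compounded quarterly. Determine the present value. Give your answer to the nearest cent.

Ordinary annuity of 72 payments, first payment at period 12.
Periodic rate r = 0.1265/4 per quarter; n is counted in quarters.
The ordinary-annuity PV formula values the stream one period before the first payment (period 11); discount that back 11 periods:
PV₀ = 23,205 × [1 − (1+r)^−72] / r × (1+r)^−11 = €465,602.27

€465,602.27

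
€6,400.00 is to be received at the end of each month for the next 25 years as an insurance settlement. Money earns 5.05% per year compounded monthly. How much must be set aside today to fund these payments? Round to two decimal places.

This is an ordinary annuity: 300 payments of €6,400.00 at the end of each month.
Periodic rate r = 0.0505/12 per month; n is counted in months.
PV = PMT × [(1 − (1+r)^−n)/r] = 6,400 × [1 − (1+r)^−300] / r = €1,089,348.97

€1,089,348.97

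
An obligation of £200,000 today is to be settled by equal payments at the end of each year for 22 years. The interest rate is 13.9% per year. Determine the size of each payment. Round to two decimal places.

Level ordinary annuity; solve PV = PMT × [(1 − (1+r)^−n)/r] for PMT.
Periodic rate r = 0.139 per year.
With n = 22: PMT = 200,000 / ([(1 − (1+r)^−n)/r]) = £29,482.86

£29,482.86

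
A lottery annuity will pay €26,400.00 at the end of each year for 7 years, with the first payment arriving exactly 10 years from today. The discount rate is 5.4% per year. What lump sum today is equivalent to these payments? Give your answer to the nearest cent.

€93,793.72

Ordinary annuity of 7 payments, first payment at period 10.
Periodic rate r = 0.054 per year.
The ordinary-annuity PV formula values the stream one period before the first payment (period 9); discount that back 9 periods:
PV₀ = 26,400 × [1 − (1+r)^−7] / r × (1+r)^−9 = €93,793.72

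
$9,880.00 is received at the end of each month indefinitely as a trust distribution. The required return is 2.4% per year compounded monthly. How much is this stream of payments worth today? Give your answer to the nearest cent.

Periodic rate r = 0.024/12 per month.
Level perpetuity: PV = PMT / r = 9,880 / (0.024/12) = $4,940,000.00.

$4,940,000.00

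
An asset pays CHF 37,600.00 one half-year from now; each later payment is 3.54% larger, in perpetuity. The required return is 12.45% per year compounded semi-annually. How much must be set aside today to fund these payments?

Periodic rate r = 0.1245/2 per half-year.
Growing perpetuity (Gordon): PV = PMT₁ / (r − g) = 37,600 / (r − 0.0354) = CHF 1,400,372.44.

CHF 1,400,372.44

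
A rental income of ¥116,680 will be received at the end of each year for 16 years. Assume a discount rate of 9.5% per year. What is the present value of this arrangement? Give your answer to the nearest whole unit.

This is an ordinary annuity: 16 payments of ¥116,680 at the end of each year.
Periodic rate r = 0.095 per year.
PV = PMT × [(1 − (1+r)^−n)/r] = 116,680 × [1 − (1+r)^−16] / r = ¥940,705

¥940,705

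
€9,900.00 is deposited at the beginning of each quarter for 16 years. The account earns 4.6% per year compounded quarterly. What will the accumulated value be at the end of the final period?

€939,403.16

This is an annuity due: 64 deposits of €9,900.00 at the beginning of each quarter.
Periodic rate r = 0.046/4 per quarter; n is counted in quarters.
FV = PMT × [((1+r)^n − 1)/r] × (1+r) = 9,900 × [(1+r)^64 − 1] / r × (1+r) = €939,403.16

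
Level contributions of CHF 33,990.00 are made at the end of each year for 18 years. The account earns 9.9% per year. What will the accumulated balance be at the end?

CHF 1,534,575.19

This is an ordinary annuity: 18 deposits of CHF 33,990.00 at the end of each year.
Periodic rate r = 0.099 per year.
FV = PMT × [((1+r)^n − 1)/r] = 33,990 × [(1+r)^18 − 1] / r = CHF 1,534,575.19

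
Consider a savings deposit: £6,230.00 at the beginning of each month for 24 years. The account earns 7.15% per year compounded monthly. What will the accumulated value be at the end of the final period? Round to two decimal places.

£4,768,954.89

This is an annuity due: 288 deposits of £6,230.00 at the beginning of each month.
Periodic rate r = 0.0715/12 per month; n is counted in months.
FV = PMT × [((1+r)^n − 1)/r] × (1+r) = 6,230 × [(1+r)^288 − 1] / r × (1+r) = £4,768,954.89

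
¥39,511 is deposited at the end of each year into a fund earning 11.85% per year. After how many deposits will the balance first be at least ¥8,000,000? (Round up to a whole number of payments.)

29 payments

Periodic rate r = 0.1185 per year.
Ordinary annuity FV: 8,000,000 = 39,511 × [((1+r)^n − 1)/r].
(1+r)^n = 1 + 8,000,000 × r / 39,511, so n = ln(1 + 8,000,000·r/39,511) / ln(1+r) = 28.74.
Round up to a whole number of payments: n = 29.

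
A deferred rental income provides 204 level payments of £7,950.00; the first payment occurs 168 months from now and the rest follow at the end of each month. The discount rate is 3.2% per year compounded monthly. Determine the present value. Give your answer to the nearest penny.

£800,990.62

Ordinary annuity of 204 payments, first payment at period 168.
Periodic rate r = 0.032/12 per month; n is counted in months.
The ordinary-annuity PV formula values the stream one period before the first payment (period 167); discount that back 167 periods:
PV₀ = 7,950 × [1 − (1+r)^−204] / r × (1+r)^−167 = £800,990.62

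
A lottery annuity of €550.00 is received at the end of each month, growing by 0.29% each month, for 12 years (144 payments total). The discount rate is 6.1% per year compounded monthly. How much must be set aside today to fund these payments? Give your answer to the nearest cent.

€67,728.06

Periodic rate r = 0.061/12 per month; n is counted in months.
Growing ordinary annuity: PV = PMT₁ × [1 − ((1+g)/(1+r))^n] / (r − g) = 550 × [1 − ((1+0.0029)/(1+r))^144] / (r − 0.0029) = €67,728.06.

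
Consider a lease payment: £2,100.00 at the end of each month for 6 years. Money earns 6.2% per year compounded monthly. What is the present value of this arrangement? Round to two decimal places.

This is an ordinary annuity: 72 payments of £2,100.00 at the end of each month.
Periodic rate r = 0.062/12 per month; n is counted in months.
PV = PMT × [(1 − (1+r)^−n)/r] = 2,100 × [1 − (1+r)^−72] / r = £125,994.00

£125,994.00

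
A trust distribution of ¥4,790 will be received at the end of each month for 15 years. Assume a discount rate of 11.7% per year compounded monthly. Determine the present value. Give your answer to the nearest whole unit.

¥405,611

This is an ordinary annuity: 180 payments of ¥4,790 at the end of each month.
Periodic rate r = 0.117/12 per month; n is counted in months.
PV = PMT × [(1 − (1+r)^−n)/r] = 4,790 × [1 − (1+r)^−180] / r = ¥405,611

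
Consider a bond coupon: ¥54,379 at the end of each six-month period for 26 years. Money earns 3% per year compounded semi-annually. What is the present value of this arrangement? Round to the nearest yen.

This is an ordinary annuity: 52 payments of ¥54,379 at the end of each six-month period.
Periodic rate r = 0.03/2 per half-year; n is counted in half-years.
PV = PMT × [(1 − (1+r)^−n)/r] = 54,379 × [1 − (1+r)^−52] / r = ¥1,953,769

¥1,953,769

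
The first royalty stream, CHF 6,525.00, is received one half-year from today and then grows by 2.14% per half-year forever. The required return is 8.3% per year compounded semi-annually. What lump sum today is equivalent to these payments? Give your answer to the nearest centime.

Periodic rate r = 0.083/2 per half-year.
Growing perpetuity (Gordon): PV = PMT₁ / (r − g) = 6,525 / (r − 0.0214) = CHF 324,626.87.

CHF 324,626.87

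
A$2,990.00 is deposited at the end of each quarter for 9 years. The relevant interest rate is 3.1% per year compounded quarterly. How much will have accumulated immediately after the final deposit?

This is an ordinary annuity: 36 deposits of A$2,990.00 at the end of each quarter.
Periodic rate r = 0.031/4 per quarter; n is counted in quarters.
FV = PMT × [((1+r)^n − 1)/r] = 2,990 × [(1+r)^36 − 1] / r = A$123,607.14

A$123,607.14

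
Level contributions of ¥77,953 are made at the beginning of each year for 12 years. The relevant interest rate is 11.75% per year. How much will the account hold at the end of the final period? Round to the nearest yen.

¥2,070,601

This is an annuity due: 12 deposits of ¥77,953 at the beginning of each year.
Periodic rate r = 0.1175 per year.
FV = PMT × [((1+r)^n − 1)/r] × (1+r) = 77,953 × [(1+r)^12 − 1] / r × (1+r) = ¥2,070,601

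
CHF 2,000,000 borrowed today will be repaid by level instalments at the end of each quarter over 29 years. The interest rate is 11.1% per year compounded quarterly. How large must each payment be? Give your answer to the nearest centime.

Level ordinary annuity; solve PV = PMT × [(1 − (1+r)^−n)/r] for PMT.
Periodic rate r = 0.111/4 per quarter; n is counted in quarters.
With n = 116: PMT = 2,000,000 / ([(1 − (1+r)^−n)/r]) = CHF 57,920.38

CHF 57,920.38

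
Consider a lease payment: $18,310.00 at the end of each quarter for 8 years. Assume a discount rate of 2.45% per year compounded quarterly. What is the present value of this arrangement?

$530,605.00

This is an ordinary annuity: 32 payments of $18,310.00 at the end of each quarter.
Periodic rate r = 0.0245/4 per quarter; n is counted in quarters.
PV = PMT × [(1 − (1+r)^−n)/r] = 18,310 × [1 − (1+r)^−32] / r = $530,605.00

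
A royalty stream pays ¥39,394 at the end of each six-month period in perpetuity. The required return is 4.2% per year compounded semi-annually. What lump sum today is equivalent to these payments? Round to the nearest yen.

Periodic rate r = 0.042/2 per half-year.
Level perpetuity: PV = PMT / r = 39,394 / (0.042/2) = ¥1,875,905.

¥1,875,905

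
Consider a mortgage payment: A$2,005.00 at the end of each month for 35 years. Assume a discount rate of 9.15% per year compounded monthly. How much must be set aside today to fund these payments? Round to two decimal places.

This is an ordinary annuity: 420 payments of A$2,005.00 at the end of each month.
Periodic rate r = 0.0915/12 per month; n is counted in months.
PV = PMT × [(1 − (1+r)^−n)/r] = 2,005 × [1 − (1+r)^−420] / r = A$252,128.45

A$252,128.45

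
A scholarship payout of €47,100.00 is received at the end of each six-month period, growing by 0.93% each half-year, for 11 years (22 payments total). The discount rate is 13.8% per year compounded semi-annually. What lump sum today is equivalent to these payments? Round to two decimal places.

€566,109.89

Periodic rate r = 0.138/2 per half-year; n is counted in half-years.
Growing ordinary annuity: PV = PMT₁ × [1 − ((1+g)/(1+r))^n] / (r − g) = 47,100 × [1 − ((1+0.0093)/(1+r))^22] / (r − 0.0093) = €566,109.89.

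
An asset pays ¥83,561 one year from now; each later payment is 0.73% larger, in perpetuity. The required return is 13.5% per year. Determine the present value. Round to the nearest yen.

¥654,354

Periodic rate r = 0.135 per year.
Growing perpetuity (Gordon): PV = PMT₁ / (r − g) = 83,561 / (r − 0.0073) = ¥654,354.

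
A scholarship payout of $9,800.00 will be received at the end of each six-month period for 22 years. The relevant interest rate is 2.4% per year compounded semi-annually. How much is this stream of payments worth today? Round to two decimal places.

$333,494.09

This is an ordinary annuity: 44 payments of $9,800.00 at the end of each six-month period.
Periodic rate r = 0.024/2 per half-year; n is counted in half-years.
PV = PMT × [(1 − (1+r)^−n)/r] = 9,800 × [1 − (1+r)^−44] / r = $333,494.09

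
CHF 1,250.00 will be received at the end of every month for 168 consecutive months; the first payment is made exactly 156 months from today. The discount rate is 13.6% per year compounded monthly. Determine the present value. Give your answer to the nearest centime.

Ordinary annuity of 168 payments, first payment at period 156.
Periodic rate r = 0.136/12 per month; n is counted in months.
The ordinary-annuity PV formula values the stream one period before the first payment (period 155); discount that back 155 periods:
PV₀ = 1,250 × [1 − (1+r)^−168] / r × (1+r)^−155 = CHF 16,332.68

CHF 16,332.68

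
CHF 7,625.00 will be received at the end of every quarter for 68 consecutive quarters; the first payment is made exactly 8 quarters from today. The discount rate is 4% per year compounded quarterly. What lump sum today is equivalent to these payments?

Ordinary annuity of 68 payments, first payment at period 8.
Periodic rate r = 0.04/4 per quarter; n is counted in quarters.
The ordinary-annuity PV formula values the stream one period before the first payment (period 7); discount that back 7 periods:
PV₀ = 7,625 × [1 − (1+r)^−68] / r × (1+r)^−7 = CHF 349,673.78

CHF 349,673.78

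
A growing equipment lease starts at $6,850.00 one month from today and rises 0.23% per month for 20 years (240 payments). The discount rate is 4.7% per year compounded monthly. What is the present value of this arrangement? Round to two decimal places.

$1,359,145.52

Periodic rate r = 0.047/12 per month; n is counted in months.
Growing ordinary annuity: PV = PMT₁ × [1 − ((1+g)/(1+r))^n] / (r − g) = 6,850 × [1 − ((1+0.0023)/(1+r))^240] / (r − 0.0023) = $1,359,145.52.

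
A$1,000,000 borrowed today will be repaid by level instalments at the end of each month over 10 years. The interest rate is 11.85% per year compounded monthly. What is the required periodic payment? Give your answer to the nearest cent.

Level ordinary annuity; solve PV = PMT × [(1 − (1+r)^−n)/r] for PMT.
Periodic rate r = 0.1185/12 per month; n is counted in months.
With n = 120: PMT = 1,000,000 / ([(1 − (1+r)^−n)/r]) = A$14,260.52

A$14,260.52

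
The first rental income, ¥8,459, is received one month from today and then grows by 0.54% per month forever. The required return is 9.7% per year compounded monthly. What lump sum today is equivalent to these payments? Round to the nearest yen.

Periodic rate r = 0.097/12 per month.
Growing perpetuity (Gordon): PV = PMT₁ / (r − g) = 8,459 / (r − 0.0054) = ¥3,152,422.

¥3,152,422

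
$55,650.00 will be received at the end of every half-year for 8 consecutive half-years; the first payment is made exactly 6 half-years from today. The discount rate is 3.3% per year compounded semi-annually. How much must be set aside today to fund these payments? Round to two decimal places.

$381,364.53

Ordinary annuity of 8 payments, first payment at period 6.
Periodic rate r = 0.033/2 per half-year; n is counted in half-years.
The ordinary-annuity PV formula values the stream one period before the first payment (period 5); discount that back 5 periods:
PV₀ = 55,650 × [1 − (1+r)^−8] / r × (1+r)^−5 = $381,364.53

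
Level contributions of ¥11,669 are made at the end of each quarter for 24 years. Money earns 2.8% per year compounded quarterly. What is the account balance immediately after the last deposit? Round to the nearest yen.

¥1,589,603

This is an ordinary annuity: 96 deposits of ¥11,669 at the end of each quarter.
Periodic rate r = 0.028/4 per quarter; n is counted in quarters.
FV = PMT × [((1+r)^n − 1)/r] = 11,669 × [(1+r)^96 − 1] / r = ¥1,589,603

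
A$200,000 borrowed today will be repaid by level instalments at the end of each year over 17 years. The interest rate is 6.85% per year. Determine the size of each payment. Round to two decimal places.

A$20,272.72

Level ordinary annuity; solve PV = PMT × [(1 − (1+r)^−n)/r] for PMT.
Periodic rate r = 0.0685 per year.
With n = 17: PMT = 200,000 / ([(1 − (1+r)^−n)/r]) = A$20,272.72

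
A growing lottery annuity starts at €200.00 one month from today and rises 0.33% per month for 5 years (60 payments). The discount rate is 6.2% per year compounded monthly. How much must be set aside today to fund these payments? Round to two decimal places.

Periodic rate r = 0.062/12 per month; n is counted in months.
Growing ordinary annuity: PV = PMT₁ × [1 − ((1+g)/(1+r))^n] / (r − g) = 200 × [1 − ((1+0.0033)/(1+r))^60] / (r − 0.0033) = €11,307.17.

€11,307.17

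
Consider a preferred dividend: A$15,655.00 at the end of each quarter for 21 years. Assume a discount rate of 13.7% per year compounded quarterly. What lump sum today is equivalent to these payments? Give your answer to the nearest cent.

This is an ordinary annuity: 84 payments of A$15,655.00 at the end of each quarter.
Periodic rate r = 0.137/4 per quarter; n is counted in quarters.
PV = PMT × [(1 − (1+r)^−n)/r] = 15,655 × [1 − (1+r)^−84] / r = A$430,075.05

A$430,075.05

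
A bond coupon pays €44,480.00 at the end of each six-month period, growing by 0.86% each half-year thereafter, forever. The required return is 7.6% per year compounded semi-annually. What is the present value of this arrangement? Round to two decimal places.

€1,512,925.17

Periodic rate r = 0.076/2 per half-year.
Growing perpetuity (Gordon): PV = PMT₁ / (r − g) = 44,480 / (r − 0.0086) = €1,512,925.17.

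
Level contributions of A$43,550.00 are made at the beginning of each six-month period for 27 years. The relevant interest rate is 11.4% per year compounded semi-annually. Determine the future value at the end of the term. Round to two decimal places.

A$15,307,685.63

This is an annuity due: 54 deposits of A$43,550.00 at the beginning of each six-month period.
Periodic rate r = 0.114/2 per half-year; n is counted in half-years.
FV = PMT × [((1+r)^n − 1)/r] × (1+r) = 43,550 × [(1+r)^54 − 1] / r × (1+r) = A$15,307,685.63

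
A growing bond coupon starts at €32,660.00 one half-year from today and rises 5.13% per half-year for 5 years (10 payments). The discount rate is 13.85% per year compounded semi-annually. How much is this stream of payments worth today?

€283,376.35

Periodic rate r = 0.1385/2 per half-year; n is counted in half-years.
Growing ordinary annuity: PV = PMT₁ × [1 − ((1+g)/(1+r))^n] / (r − g) = 32,660 × [1 − ((1+0.0513)/(1+r))^10] / (r − 0.0513) = €283,376.35.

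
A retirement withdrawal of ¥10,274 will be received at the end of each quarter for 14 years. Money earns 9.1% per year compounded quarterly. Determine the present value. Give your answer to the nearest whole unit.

This is an ordinary annuity: 56 payments of ¥10,274 at the end of each quarter.
Periodic rate r = 0.091/4 per quarter; n is counted in quarters.
PV = PMT × [(1 − (1+r)^−n)/r] = 10,274 × [1 − (1+r)^−56] / r = ¥323,470

¥323,470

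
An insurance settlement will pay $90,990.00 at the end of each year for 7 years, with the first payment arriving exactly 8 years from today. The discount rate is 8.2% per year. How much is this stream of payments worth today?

Ordinary annuity of 7 payments, first payment at period 8.
Periodic rate r = 0.082 per year.
The ordinary-annuity PV formula values the stream one period before the first payment (period 7); discount that back 7 periods:
PV₀ = 90,990 × [1 − (1+r)^−7] / r × (1+r)^−7 = $271,002.27

$271,002.27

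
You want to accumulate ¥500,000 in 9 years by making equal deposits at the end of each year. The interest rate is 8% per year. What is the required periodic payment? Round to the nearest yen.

¥40,040

Level ordinary annuity; solve FV = PMT × [((1+r)^n − 1)/r] for PMT.
Periodic rate r = 0.08 per year.
With n = 9: PMT = 500,000 / ([((1+r)^n − 1)/r]) = ¥40,040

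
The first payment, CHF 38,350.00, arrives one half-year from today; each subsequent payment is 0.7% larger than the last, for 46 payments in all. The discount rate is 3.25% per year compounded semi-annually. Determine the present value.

Periodic rate r = 0.0325/2 per half-year; n is counted in half-years.
Growing ordinary annuity: PV = PMT₁ × [1 − ((1+g)/(1+r))^n] / (r − g) = 38,350 × [1 − ((1+0.007)/(1+r))^46] / (r − 0.007) = CHF 1,423,535.61.

CHF 1,423,535.61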